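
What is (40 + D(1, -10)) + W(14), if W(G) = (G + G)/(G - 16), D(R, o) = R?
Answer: 27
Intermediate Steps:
W(G) = 2*G/(-16 + G) (W(G) = (2*G)/(-16 + G) = 2*G/(-16 + G))
(40 + D(1, -10)) + W(14) = (40 + 1) + 2*14/(-16 + 14) = 41 + 2*14/(-2) = 41 + 2*14*(-½) = 41 - 14 = 27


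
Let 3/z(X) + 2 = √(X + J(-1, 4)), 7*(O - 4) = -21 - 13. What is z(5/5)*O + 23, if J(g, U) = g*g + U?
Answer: 143/7 - 9*√6/7 ≈ 17.279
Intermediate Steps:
J(g, U) = U + g² (J(g, U) = g² + U = U + g²)
O = -6/7 (O = 4 + (-21 - 13)/7 = 4 + (⅐)*(-34) = 4 - 34/7 = -6/7 ≈ -0.85714)
z(X) = 3/(-2 + √(5 + X)) (z(X) = 3/(-2 + √(X + (4 + (-1)²))) = 3/(-2 + √(X + (4 + 1))) = 3/(-2 + √(X + 5)) = 3/(-2 + √(5 + X)))
z(5/5)*O + 23 = (3/(-2 + √(5 + 5/5)))*(-6/7) + 23 = (3/(-2 + √(5 + 5*(⅕))))*(-6/7) + 23 = (3/(-2 + √(5 + 1)))*(-6/7) + 23 = (3/(-2 + √6))*(-6/7) + 23 = -18/(7*(-2 + √6)) + 23 = 23 - 18/(7*(-2 + √6))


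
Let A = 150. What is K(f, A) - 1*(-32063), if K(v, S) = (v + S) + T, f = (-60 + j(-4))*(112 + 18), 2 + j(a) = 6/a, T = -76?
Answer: 23882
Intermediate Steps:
j(a) = -2 + 6/a
f = -8255 (f = (-60 + (-2 + 6/(-4)))*(112 + 18) = (-60 + (-2 + 6*(-¼)))*130 = (-60 + (-2 - 3/2))*130 = (-60 - 7/2)*130 = -127/2*130 = -8255)
K(v, S) = -76 + S + v (K(v, S) = (v + S) - 76 = (S + v) - 76 = -76 + S + v)
K(f, A) - 1*(-32063) = (-76 + 150 - 8255) - 1*(-32063) = -8181 + 32063 = 23882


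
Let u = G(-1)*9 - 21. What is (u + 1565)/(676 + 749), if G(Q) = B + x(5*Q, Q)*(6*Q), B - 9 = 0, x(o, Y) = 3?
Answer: 77/75 ≈ 1.0267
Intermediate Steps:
B = 9 (B = 9 + 0 = 9)
G(Q) = 9 + 18*Q (G(Q) = 9 + 3*(6*Q) = 9 + 18*Q)
u = -102 (u = (9 + 18*(-1))*9 - 21 = (9 - 18)*9 - 21 = -9*9 - 21 = -81 - 21 = -102)
(u + 1565)/(676 + 749) = (-102 + 1565)/(676 + 749) = 1463/1425 = 1463*(1/1425) = 77/75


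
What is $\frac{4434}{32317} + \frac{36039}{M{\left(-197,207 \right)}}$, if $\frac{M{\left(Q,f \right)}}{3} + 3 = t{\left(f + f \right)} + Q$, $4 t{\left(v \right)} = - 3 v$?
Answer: $- \frac{771921128}{32995657} \approx -23.395$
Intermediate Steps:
$t{\left(v \right)} = - \frac{3 v}{4}$ ($t{\left(v \right)} = \frac{\left(-3\right) v}{4} = - \frac{3 v}{4}$)
$M{\left(Q,f \right)} = -9 + 3 Q - \frac{9 f}{2}$ ($M{\left(Q,f \right)} = -9 + 3 \left(- \frac{3 \left(f + f\right)}{4} + Q\right) = -9 + 3 \left(- \frac{3 \cdot 2 f}{4} + Q\right) = -9 + 3 \left(- \frac{3 f}{2} + Q\right) = -9 + 3 \left(Q - \frac{3 f}{2}\right) = -9 + \left(3 Q - \frac{9 f}{2}\right) = -9 + 3 Q - \frac{9 f}{2}$)
$\frac{4434}{32317} + \frac{36039}{M{\left(-197,207 \right)}} = \frac{4434}{32317} + \frac{36039}{-9 + 3 \left(-197\right) - \frac{1863}{2}} = 4434 \cdot \frac{1}{32317} + \frac{36039}{-9 - 591 - \frac{1863}{2}} = \frac{4434}{32317} + \frac{36039}{- \frac{3063}{2}} = \frac{4434}{32317} + 36039 \left(- \frac{2}{3063}\right) = \frac{4434}{32317} - \frac{24026}{1021} = - \frac{771921128}{32995657}$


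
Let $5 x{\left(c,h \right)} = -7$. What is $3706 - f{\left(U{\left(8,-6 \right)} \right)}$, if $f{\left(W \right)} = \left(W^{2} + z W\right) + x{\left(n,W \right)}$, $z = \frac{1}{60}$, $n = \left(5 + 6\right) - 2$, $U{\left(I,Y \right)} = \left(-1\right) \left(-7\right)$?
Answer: $\frac{219497}{60} \approx 3658.3$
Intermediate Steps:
$U{\left(I,Y \right)} = 7$
$n = 9$ ($n = 11 - 2 = 9$)
$x{\left(c,h \right)} = - \frac{7}{5}$ ($x{\left(c,h \right)} = \frac{1}{5} \left(-7\right) = - \frac{7}{5}$)
$z = \frac{1}{60} \approx 0.016667$
$f{\left(W \right)} = - \frac{7}{5} + W^{2} + \frac{W}{60}$ ($f{\left(W \right)} = \left(W^{2} + \frac{W}{60}\right) - \frac{7}{5} = - \frac{7}{5} + W^{2} + \frac{W}{60}$)
$3706 - f{\left(U{\left(8,-6 \right)} \right)} = 3706 - \left(- \frac{7}{5} + 7^{2} + \frac{1}{60} \cdot 7\right) = 3706 - \left(- \frac{7}{5} + 49 + \frac{7}{60}\right) = 3706 - \frac{2863}{60} = \frac{219497}{60}$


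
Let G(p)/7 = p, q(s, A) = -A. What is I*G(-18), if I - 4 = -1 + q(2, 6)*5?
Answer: 3402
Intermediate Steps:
G(p) = 7*p
I = -27 (I = 4 + (-1 - 1*6*5) = 4 + (-1 - 6*5) = 4 + (-1 - 30) = 4 - 31 = -27)
I*G(-18) = -189*(-18) = -27*(-126) = 3402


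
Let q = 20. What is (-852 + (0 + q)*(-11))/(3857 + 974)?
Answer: -1072/4831 ≈ -0.22190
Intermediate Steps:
(-852 + (0 + q)*(-11))/(3857 + 974) = (-852 + (0 + 20)*(-11))/(3857 + 974) = (-852 + 20*(-11))/4831 = (-852 - 220)*(1/4831) = -1072*1/4831 = -1072/4831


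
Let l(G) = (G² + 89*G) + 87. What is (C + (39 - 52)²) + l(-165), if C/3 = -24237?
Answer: -59915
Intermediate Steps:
l(G) = 87 + G² + 89*G
C = -72711 (C = 3*(-24237) = -72711)
(C + (39 - 52)²) + l(-165) = (-72711 + (39 - 52)²) + (87 + (-165)² + 89*(-165)) = (-72711 + (-13)²) + (87 + 27225 - 14685) = (-72711 + 169) + 12627 = -72542 + 12627 = -59915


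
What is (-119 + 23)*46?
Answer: -4416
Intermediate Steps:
(-119 + 23)*46 = -96*46 = -4416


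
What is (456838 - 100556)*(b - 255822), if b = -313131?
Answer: -202707712746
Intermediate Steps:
(456838 - 100556)*(b - 255822) = (456838 - 100556)*(-313131 - 255822) = 356282*(-568953) = -202707712746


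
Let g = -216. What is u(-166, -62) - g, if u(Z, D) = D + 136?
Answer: 290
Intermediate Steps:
u(Z, D) = 136 + D
u(-166, -62) - g = (136 - 62) - 1*(-216) = 74 + 216 = 290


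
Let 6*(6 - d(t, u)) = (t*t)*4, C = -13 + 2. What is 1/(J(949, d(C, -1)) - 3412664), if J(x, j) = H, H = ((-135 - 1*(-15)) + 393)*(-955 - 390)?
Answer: -1/3779849 ≈ -2.6456e-7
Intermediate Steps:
C = -11
d(t, u) = 6 - 2*t²/3 (d(t, u) = 6 - t*t*4/6 = 6 - t²*4/6 = 6 - 2*t²/3)
H = -367185 (H = ((-135 + 15) + 393)*(-1345) = (-120 + 393)*(-1345) = 273*(-1345) = -367185)
J(x, j) = -367185
1/(J(949, d(C, -1)) - 3412664) = 1/(-367185 - 3412664) = 1/(-3779849) = -1/3779849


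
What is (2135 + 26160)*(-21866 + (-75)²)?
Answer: -459539095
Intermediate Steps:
(2135 + 26160)*(-21866 + (-75)²) = 28295*(-21866 + 5625) = 28295*(-16241) = -459539095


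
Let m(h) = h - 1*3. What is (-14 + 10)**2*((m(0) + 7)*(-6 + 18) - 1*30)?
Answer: 288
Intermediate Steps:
m(h) = -3 + h (m(h) = h - 3 = -3 + h)
(-14 + 10)**2*((m(0) + 7)*(-6 + 18) - 1*30) = (-14 + 10)**2*(((-3 + 0) + 7)*(-6 + 18) - 1*30) = (-4)**2*((-3 + 7)*12 - 30) = 16*(4*12 - 30) = 16*(48 - 30) = 16*18 = 288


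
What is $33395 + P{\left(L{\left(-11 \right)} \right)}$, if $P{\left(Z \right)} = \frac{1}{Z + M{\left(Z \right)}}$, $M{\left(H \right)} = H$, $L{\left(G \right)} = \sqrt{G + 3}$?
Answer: $33395 - \frac{i \sqrt{2}}{8} \approx 33395.0 - 0.17678 i$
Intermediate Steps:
$L{\left(G \right)} = \sqrt{3 + G}$
$P{\left(Z \right)} = \frac{1}{2 Z}$ ($P{\left(Z \right)} = \frac{1}{Z + Z} = \frac{1}{2 Z}$)
$33395 + P{\left(L{\left(-11 \right)} \right)} = 33395 + \frac{1}{2 \sqrt{3 - 11}} = 33395 + \frac{1}{2 \sqrt{-8}} = 33395 + \frac{1}{2 \cdot 2 i \sqrt{2}} = 33395 + \frac{\left(- \frac{1}{4}\right) i \sqrt{2}}{2} = 33395 - \frac{i \sqrt{2}}{8}$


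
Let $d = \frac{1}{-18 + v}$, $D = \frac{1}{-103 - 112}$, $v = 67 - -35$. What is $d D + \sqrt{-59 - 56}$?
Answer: $- \frac{1}{18060} + i \sqrt{115} \approx -5.5371 \cdot 10^{-5} + 10.724 i$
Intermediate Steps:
$v = 102$ ($v = 67 + 35 = 102$)
$D = - \frac{1}{215}$ ($D = \frac{1}{-215} = - \frac{1}{215} \approx -0.0046512$)
$d = \frac{1}{84}$ ($d = \frac{1}{-18 + 102} = \frac{1}{84} \approx 0.011905$)
$d D + \sqrt{-59 - 56} = \frac{1}{84} \left(- \frac{1}{215}\right) + \sqrt{-59 - 56} = - \frac{1}{18060} + \sqrt{-115} = - \frac{1}{18060} + i \sqrt{115}$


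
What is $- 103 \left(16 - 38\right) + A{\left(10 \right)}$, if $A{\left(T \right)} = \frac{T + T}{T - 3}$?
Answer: $\frac{15882}{7} \approx 2268.9$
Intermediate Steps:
$A{\left(T \right)} = \frac{2 T}{-3 + T}$
$- 103 \left(16 - 38\right) + A{\left(10 \right)} = - 103 \left(16 - 38\right) + 2 \cdot 10 \frac{1}{-3 + 10} = - 103 \left(16 - 38\right) + 2 \cdot 10 \cdot \frac{1}{7} = \left(-103\right) \left(-22\right) + 2 \cdot 10 \cdot \frac{1}{7} = 2266 + \frac{20}{7} = \frac{15882}{7}$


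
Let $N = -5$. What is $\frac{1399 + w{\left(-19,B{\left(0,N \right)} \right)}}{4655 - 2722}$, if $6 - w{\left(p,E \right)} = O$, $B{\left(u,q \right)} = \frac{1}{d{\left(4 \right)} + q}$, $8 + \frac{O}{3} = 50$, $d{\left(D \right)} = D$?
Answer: $\frac{1279}{1933} \approx 0.66167$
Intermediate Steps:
$O = 126$ ($O = -24 + 3 \cdot 50 = -24 + 150 = 126$)
$B{\left(u,q \right)} = \frac{1}{4 + q}$
$w{\left(p,E \right)} = -120$ ($w{\left(p,E \right)} = 6 - 126 = -120$)
$\frac{1399 + w{\left(-19,B{\left(0,N \right)} \right)}}{4655 - 2722} = \frac{1399 - 120}{4655 - 2722} = \frac{1279}{1933}$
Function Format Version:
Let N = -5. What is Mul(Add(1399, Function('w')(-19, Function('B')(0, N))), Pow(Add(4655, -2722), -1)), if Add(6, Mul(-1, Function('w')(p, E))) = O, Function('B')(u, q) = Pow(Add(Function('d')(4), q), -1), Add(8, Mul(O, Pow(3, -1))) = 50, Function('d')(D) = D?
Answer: Rational(1279, 1933) ≈ 0.66167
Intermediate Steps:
O = 126 (O = Add(-24, Mul(3, 50)) = Add(-24, 150) = 126)
Function('B')(u, q) = Pow(Add(4, q), -1)
Function('w')(p, E) = -120 (Function('w')(p, E) = Add(6, Mul(-1, 126)) = Add(6, -126) = -120)
Mul(Add(1399, Function('w')(-19, Function('B')(0, N))), Pow(Add(4655, -2722), -1)) = Mul(Add(1399, -120), Pow(Add(4655, -2722), -1)) = Mul(1279, Pow(1933, -1)) = Mul(1279, Rational(1, 1933)) = Rational(1279, 1933)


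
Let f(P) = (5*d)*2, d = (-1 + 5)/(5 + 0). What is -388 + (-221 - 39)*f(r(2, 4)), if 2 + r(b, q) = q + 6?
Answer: -2468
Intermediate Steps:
r(b, q) = 4 + q (r(b, q) = -2 + (q + 6) = -2 + (6 + q) = 4 + q)
d = 4/5 ≈ 0.80000
f(P) = 8 (f(P) = (5*(4/5))*2 = 4*2 = 8)
-388 + (-221 - 39)*f(r(2, 4)) = -388 + (-221 - 39)*8 = -388 - 260*8 = -388 - 2080 = -2468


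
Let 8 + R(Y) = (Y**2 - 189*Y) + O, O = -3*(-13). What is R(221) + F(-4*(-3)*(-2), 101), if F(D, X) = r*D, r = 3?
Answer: 7031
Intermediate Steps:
O = 39
F(D, X) = 3*D
R(Y) = 31 + Y**2 - 189*Y (R(Y) = -8 + ((Y**2 - 189*Y) + 39) = -8 + (39 + Y**2 - 189*Y) = 31 + Y**2 - 189*Y)
R(221) + F(-4*(-3)*(-2), 101) = (31 + 221**2 - 189*221) + 3*(-4*(-3)*(-2)) = (31 + 48841 - 41769) + 3*(12*(-2)) = 7103 + 3*(-24) = 7103 - 72 = 7031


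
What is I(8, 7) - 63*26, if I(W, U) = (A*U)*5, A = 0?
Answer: -1638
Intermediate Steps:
I(W, U) = 0 (I(W, U) = (0*U)*5 = 0*5 = 0)
I(8, 7) - 63*26 = 0 - 63*26 = 0 - 1638 = -1638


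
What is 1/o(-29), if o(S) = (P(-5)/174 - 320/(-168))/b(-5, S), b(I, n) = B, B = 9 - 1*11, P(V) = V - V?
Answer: -21/20 ≈ -1.0500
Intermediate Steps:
P(V) = 0
B = -2 (B = 9 - 11 = -2)
b(I, n) = -2
o(S) = -20/21 (o(S) = (0/174 - 320/(-168))/(-2) = (0*(1/174) - 320*(-1/168))*(-½) = (0 + 40/21)*(-½) = (40/21)*(-½) = -20/21)
1/o(-29) = 1/(-20/21) = -21/20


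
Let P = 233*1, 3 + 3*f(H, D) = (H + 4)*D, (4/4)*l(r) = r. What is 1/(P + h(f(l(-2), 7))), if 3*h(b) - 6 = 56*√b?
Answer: 6345/1456579 - 168*√33/1456579 ≈ 0.0036935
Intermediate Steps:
l(r) = r
f(H, D) = -1 + D*(4 + H)/3 (f(H, D) = -1 + ((H + 4)*D)/3 = -1 + ((4 + H)*D)/3 = -1 + (D*(4 + H))/3 = -1 + D*(4 + H)/3)
P = 233
h(b) = 2 + 56*√b/3 (h(b) = 2 + (56*√b)/3 = 2 + 56*√b/3)
1/(P + h(f(l(-2), 7))) = 1/(233 + (2 + 56*√(-1 + (4/3)*7 + (⅓)*7*(-2))/3)) = 1/(233 + (2 + 56*√(-1 + 28/3 - 14/3)/3)) = 1/(233 + (2 + 56*√(11/3)/3)) = 1/(233 + (2 + 56*(√33/3)/3)) = 1/(233 + (2 + 56*√33/9)) = 1/(235 + 56*√33/9)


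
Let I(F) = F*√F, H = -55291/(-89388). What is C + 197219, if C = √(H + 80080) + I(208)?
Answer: 197219 + 832*√13 + √17773925639873/14898 ≈ 2.0050e+5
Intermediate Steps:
H = 55291/89388 (H = -55291*(-1/89388) = 55291/89388 ≈ 0.61855)
I(F) = F^(3/2)
C = 832*√13 + √17773925639873/14898 (C = √(55291/89388 + 80080) + 208^(3/2) = √(7158246331/89388) + 832*√13 = √17773925639873/14898 + 832*√13 = 832*√13 + √17773925639873/14898 ≈ 3282.8)
C + 197219 = (832*√13 + √17773925639873/14898) + 197219 = 197219 + 832*√13 + √17773925639873/14898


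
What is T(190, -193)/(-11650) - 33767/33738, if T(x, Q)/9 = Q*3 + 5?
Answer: -109547521/196523850 ≈ -0.55743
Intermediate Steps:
T(x, Q) = 45 + 27*Q (T(x, Q) = 9*(Q*3 + 5) = 9*(3*Q + 5) = 9*(5 + 3*Q) = 45 + 27*Q)
T(190, -193)/(-11650) - 33767/33738 = (45 + 27*(-193))/(-11650) - 33767/33738 = (45 - 5211)*(-1/11650) - 33767*1/33738 = -5166*(-1/11650) - 33767/33738 = 2583/5825 - 33767/33738 = -109547521/196523850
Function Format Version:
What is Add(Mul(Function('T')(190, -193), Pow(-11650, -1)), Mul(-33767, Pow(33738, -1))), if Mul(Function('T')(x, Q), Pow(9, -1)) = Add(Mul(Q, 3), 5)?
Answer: Rational(-109547521, 196523850) ≈ -0.55743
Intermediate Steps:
Function('T')(x, Q) = Add(45, Mul(27, Q)) (Function('T')(x, Q) = Mul(9, Add(Mul(Q, 3), 5)) = Mul(9, Add(Mul(3, Q), 5)) = Mul(9, Add(5, Mul(3, Q))) = Add(45, Mul(27, Q)))
Add(Mul(Function('T')(190, -193), Pow(-11650, -1)), Mul(-33767, Pow(33738, -1))) = Add(Mul(Add(45, Mul(27, -193)), Pow(-11650, -1)), Mul(-33767, Pow(33738, -1))) = Add(Mul(Add(45, -5211), Rational(-1, 11650)), Mul(-33767, Rational(1, 33738))) = Add(Mul(-5166, Rational(-1, 11650)), Rational(-33767, 33738)) = Add(Rational(2583, 5825), Rational(-33767, 33738)) = Rational(-109547521, 196523850)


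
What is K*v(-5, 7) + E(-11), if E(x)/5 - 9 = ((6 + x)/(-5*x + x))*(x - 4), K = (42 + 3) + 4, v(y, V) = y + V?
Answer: 6667/44 ≈ 151.52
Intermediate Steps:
v(y, V) = V + y
K = 49 (K = 45 + 4 = 49)
E(x) = 45 - 5*(-4 + x)*(6 + x)/(4*x) (E(x) = 45 + 5*(((6 + x)/(-5*x + x))*(x - 4)) = 45 + 5*(((6 + x)/((-4*x)))*(-4 + x)) = 45 + 5*(((6 + x)*(-1/(4*x)))*(-4 + x)) = 45 + 5*((-(6 + x)/(4*x))*(-4 + x)) = 45 + 5*(-(-4 + x)*(6 + x)/(4*x)) = 45 - 5*(-4 + x)*(6 + x)/(4*x))
K*v(-5, 7) + E(-11) = 49*(7 - 5) + (5/4)*(24 - 1*(-11)*(-34 - 11))/(-11) = 49*2 + (5/4)*(-1/11)*(24 - 1*(-11)*(-45)) = 98 + (5/4)*(-1/11)*(24 - 495) = 98 + (5/4)*(-1/11)*(-471) = 98 + 2355/44 = 6667/44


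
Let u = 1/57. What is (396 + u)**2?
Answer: 509540329/3249 ≈ 1.5683e+5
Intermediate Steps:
u = 1/57 ≈ 0.017544
(396 + u)**2 = (396 + 1/57)**2 = (22573/57)**2 = 509540329/3249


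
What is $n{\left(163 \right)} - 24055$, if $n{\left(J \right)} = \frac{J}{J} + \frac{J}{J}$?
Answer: $-24053$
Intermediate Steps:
$n{\left(J \right)} = 2$ ($n{\left(J \right)} = 1 + 1 = 2$)
$n{\left(163 \right)} - 24055 = 2 - 24055 = -24053$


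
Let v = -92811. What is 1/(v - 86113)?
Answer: -1/178924 ≈ -5.5890e-6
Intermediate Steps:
1/(v - 86113) = 1/(-92811 - 86113) = 1/(-178924) = -1/178924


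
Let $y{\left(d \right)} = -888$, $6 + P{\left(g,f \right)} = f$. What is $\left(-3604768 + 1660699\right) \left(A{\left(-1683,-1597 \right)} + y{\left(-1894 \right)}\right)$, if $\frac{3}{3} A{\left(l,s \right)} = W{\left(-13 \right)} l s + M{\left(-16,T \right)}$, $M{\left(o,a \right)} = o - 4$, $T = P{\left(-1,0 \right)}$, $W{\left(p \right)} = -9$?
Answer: $47028325804023$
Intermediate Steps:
$P{\left(g,f \right)} = -6 + f$
$T = -6$ ($T = -6 + 0 = -6$)
$M{\left(o,a \right)} = -4 + o$
$A{\left(l,s \right)} = -20 - 9 l s$ ($A{\left(l,s \right)} = - 9 l s - 20 = -20 - 9 l s$)
$\left(-3604768 + 1660699\right) \left(A{\left(-1683,-1597 \right)} + y{\left(-1894 \right)}\right) = \left(-3604768 + 1660699\right) \left(\left(-20 - \left(-15147\right) \left(-1597\right)\right) - 888\right) = - 1944069 \left(\left(-20 - 24189759\right) - 888\right) = - 1944069 \left(-24189779 - 888\right) = \left(-1944069\right) \left(-24190667\right) = 47028325804023$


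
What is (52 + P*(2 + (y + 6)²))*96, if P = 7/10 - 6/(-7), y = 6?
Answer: 938592/35 ≈ 26817.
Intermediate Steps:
P = 109/70 (P = 7*(⅒) - 6*(-⅐) = 7/10 + 6/7 = 109/70 ≈ 1.5571)
(52 + P*(2 + (y + 6)²))*96 = (52 + 109*(2 + (6 + 6)²)/70)*96 = (52 + 109*(2 + 12²)/70)*96 = (52 + 109*(2 + 144)/70)*96 = (52 + (109/70)*146)*96 = (52 + 7957/35)*96 = (9777/35)*96 = 938592/35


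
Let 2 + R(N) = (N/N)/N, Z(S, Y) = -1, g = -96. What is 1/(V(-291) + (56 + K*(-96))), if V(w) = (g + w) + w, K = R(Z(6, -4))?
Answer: -1/334 ≈ -0.0029940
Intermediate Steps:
R(N) = -2 + 1/N (R(N) = -2 + (N/N)/N = -2 + 1/N)
K = -3 (K = -2 + 1/(-1) = -2 - 1 = -3)
V(w) = -96 + 2*w (V(w) = (-96 + w) + w = -96 + 2*w)
1/(V(-291) + (56 + K*(-96))) = 1/((-96 + 2*(-291)) + (56 - 3*(-96))) = 1/((-96 - 582) + (56 + 288)) = 1/(-678 + 344) = 1/(-334) = -1/334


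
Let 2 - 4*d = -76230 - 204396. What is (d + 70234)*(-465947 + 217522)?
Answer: -34876634175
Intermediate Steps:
d = 70157 (d = ½ - (-76230 - 204396)/4 = ½ - ¼*(-280626) = ½ + 140313/2 = 70157)
(d + 70234)*(-465947 + 217522) = (70157 + 70234)*(-465947 + 217522) = 140391*(-248425) = -34876634175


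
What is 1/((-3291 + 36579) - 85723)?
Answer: -1/52435 ≈ -1.9071e-5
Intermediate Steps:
1/((-3291 + 36579) - 85723) = 1/(33288 - 85723) = 1/(-52435) = -1/52435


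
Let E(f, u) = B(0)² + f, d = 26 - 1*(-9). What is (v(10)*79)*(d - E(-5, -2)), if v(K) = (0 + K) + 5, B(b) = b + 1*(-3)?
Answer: 36735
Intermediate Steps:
B(b) = -3 + b (B(b) = b - 3 = -3 + b)
v(K) = 5 + K (v(K) = K + 5 = 5 + K)
d = 35 (d = 26 + 9 = 35)
E(f, u) = 9 + f (E(f, u) = (-3 + 0)² + f = (-3)² + f = 9 + f)
(v(10)*79)*(d - E(-5, -2)) = ((5 + 10)*79)*(35 - (9 - 5)) = (15*79)*(35 - 1*4) = 1185*(35 - 4) = 1185*31 = 36735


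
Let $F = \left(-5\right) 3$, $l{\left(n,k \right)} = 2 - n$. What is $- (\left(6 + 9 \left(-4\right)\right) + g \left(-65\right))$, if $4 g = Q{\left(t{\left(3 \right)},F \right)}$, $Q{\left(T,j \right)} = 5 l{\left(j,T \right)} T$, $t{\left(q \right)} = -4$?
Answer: $-5495$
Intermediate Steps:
$F = -15$
$Q{\left(T,j \right)} = T \left(10 - 5 j\right)$ ($Q{\left(T,j \right)} = 5 \left(2 - j\right) T = \left(10 - 5 j\right) T = T \left(10 - 5 j\right)$)
$g = -85$ ($g = \frac{5 \left(-4\right) \left(2 - -15\right)}{4} = \frac{5 \left(-4\right) \left(2 + 15\right)}{4} = \frac{5 \left(-4\right) 17}{4} = \frac{1}{4} \left(-340\right) = -85$)
$- (\left(6 + 9 \left(-4\right)\right) + g \left(-65\right)) = - (\left(6 + 9 \left(-4\right)\right) - -5525) = - (\left(6 - 36\right) + 5525) = - (-30 + 5525) = \left(-1\right) 5495 = -5495$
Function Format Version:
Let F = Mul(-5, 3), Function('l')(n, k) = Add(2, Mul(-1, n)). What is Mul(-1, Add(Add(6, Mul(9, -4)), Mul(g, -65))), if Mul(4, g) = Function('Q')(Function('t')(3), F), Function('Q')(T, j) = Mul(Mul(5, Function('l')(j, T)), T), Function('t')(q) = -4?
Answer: -5495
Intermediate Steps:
F = -15
Function('Q')(T, j) = Mul(T, Add(10, Mul(-5, j))) (Function('Q')(T, j) = Mul(Mul(5, Add(2, Mul(-1, j))), T) = Mul(Add(10, Mul(-5, j)), T) = Mul(T, Add(10, Mul(-5, j))))
g = -85 (g = Mul(Rational(1, 4), Mul(5, -4, Add(2, Mul(-1, -15)))) = Mul(Rational(1, 4), Mul(5, -4, Add(2, 15))) = Mul(Rational(1, 4), Mul(5, -4, 17)) = Mul(Rational(1, 4), -340) = -85)
Mul(-1, Add(Add(6, Mul(9, -4)), Mul(g, -65))) = Mul(-1, Add(Add(6, Mul(9, -4)), Mul(-85, -65))) = Mul(-1, Add(Add(6, -36), 5525)) = Mul(-1, Add(-30, 5525)) = Mul(-1, 5495) = -5495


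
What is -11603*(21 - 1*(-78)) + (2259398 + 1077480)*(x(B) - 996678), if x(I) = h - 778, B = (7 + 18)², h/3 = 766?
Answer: -3320721985421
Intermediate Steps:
h = 2298 (h = 3*766 = 2298)
B = 625 (B = 25² = 625)
x(I) = 1520 (x(I) = 2298 - 778 = 1520)
-11603*(21 - 1*(-78)) + (2259398 + 1077480)*(x(B) - 996678) = -11603*(21 - 1*(-78)) + (2259398 + 1077480)*(1520 - 996678) = -11603*(21 + 78) + 3336878*(-995158) = -11603*99 - 3320720836724 = -1148697 - 3320720836724 = -3320721985421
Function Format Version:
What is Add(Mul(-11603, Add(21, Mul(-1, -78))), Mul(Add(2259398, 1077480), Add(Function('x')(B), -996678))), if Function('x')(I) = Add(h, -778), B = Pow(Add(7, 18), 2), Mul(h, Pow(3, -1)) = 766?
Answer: -3320721985421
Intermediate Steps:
h = 2298 (h = Mul(3, 766) = 2298)
B = 625 (B = Pow(25, 2) = 625)
Function('x')(I) = 1520 (Function('x')(I) = Add(2298, -778) = 1520)
Add(Mul(-11603, Add(21, Mul(-1, -78))), Mul(Add(2259398, 1077480), Add(Function('x')(B), -996678))) = Add(Mul(-11603, Add(21, Mul(-1, -78))), Mul(Add(2259398, 1077480), Add(1520, -996678))) = Add(Mul(-11603, Add(21, 78)), Mul(3336878, -995158)) = Add(Mul(-11603, 99), -3320720836724) = Add(-1148697, -3320720836724) = -3320721985421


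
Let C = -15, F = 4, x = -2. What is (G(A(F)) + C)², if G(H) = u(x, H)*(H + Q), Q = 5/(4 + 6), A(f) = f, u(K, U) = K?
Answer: 576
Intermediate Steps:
Q = ½ (Q = 5/10 = (⅒)*5 = ½ ≈ 0.50000)
G(H) = -1 - 2*H (G(H) = -2*(H + ½) = -2*(½ + H) = -1 - 2*H)
(G(A(F)) + C)² = ((-1 - 2*4) - 15)² = ((-1 - 8) - 15)² = (-9 - 15)² = (-24)² = 576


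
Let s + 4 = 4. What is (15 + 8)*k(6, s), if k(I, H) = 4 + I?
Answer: 230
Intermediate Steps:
s = 0 (s = -4 + 4 = 0)
(15 + 8)*k(6, s) = (15 + 8)*(4 + 6) = 23*10 = 230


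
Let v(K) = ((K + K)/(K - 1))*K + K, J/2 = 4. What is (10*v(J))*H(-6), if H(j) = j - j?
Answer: 0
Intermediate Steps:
J = 8 (J = 2*4 = 8)
H(j) = 0
v(K) = K + 2*K²/(-1 + K) (v(K) = ((2*K)/(-1 + K))*K + K = (2*K/(-1 + K))*K + K = 2*K²/(-1 + K) + K = K + 2*K²/(-1 + K))
(10*v(J))*H(-6) = (10*(8*(-1 + 3*8)/(-1 + 8)))*0 = (10*(8*(-1 + 24)/7))*0 = (10*(8*(⅐)*23))*0 = (10*(184/7))*0 = (1840/7)*0 = 0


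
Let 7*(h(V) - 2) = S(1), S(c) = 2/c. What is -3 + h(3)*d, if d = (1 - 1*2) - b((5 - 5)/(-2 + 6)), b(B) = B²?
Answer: -37/7 ≈ -5.2857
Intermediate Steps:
h(V) = 16/7 (h(V) = 2 + (2/1)/7 = 2 + (2*1)/7 = 2 + (⅐)*2 = 2 + 2/7 = 16/7)
d = -1 (d = (1 - 1*2) - ((5 - 5)/(-2 + 6))² = (1 - 2) - (0/4)² = -1 - (0*(¼))² = -1 - 1*0² = -1 - 1*0 = -1 + 0 = -1)
-3 + h(3)*d = -3 + (16/7)*(-1) = -3 - 16/7 = -37/7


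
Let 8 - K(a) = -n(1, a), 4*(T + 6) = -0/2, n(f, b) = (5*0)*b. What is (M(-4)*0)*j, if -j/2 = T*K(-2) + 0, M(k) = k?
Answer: 0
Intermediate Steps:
n(f, b) = 0 (n(f, b) = 0*b = 0)
T = -6 (T = -6 + (-0/2)/4 = -6 + (-2*0)/4 = -6 + (¼)*0 = -6 + 0 = -6)
K(a) = 8 (K(a) = 8 - (-1)*0 = 8 - 1*0 = 8 + 0 = 8)
j = 96 (j = -2*(-6*8 + 0) = -2*(-48 + 0) = -2*(-48) = 96)
(M(-4)*0)*j = -4*0*96 = 0*96 = 0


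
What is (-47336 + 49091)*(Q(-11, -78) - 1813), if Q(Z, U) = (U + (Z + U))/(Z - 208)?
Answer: -232174800/73 ≈ -3.1805e+6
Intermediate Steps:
Q(Z, U) = (Z + 2*U)/(-208 + Z) (Q(Z, U) = (U + (U + Z))/(-208 + Z) = (Z + 2*U)/(-208 + Z))
(-47336 + 49091)*(Q(-11, -78) - 1813) = (-47336 + 49091)*((-11 + 2*(-78))/(-208 - 11) - 1813) = 1755*((-11 - 156)/(-219) - 1813) = 1755*(-1/219*(-167) - 1813) = 1755*(167/219 - 1813) = 1755*(-396880/219) = -232174800/73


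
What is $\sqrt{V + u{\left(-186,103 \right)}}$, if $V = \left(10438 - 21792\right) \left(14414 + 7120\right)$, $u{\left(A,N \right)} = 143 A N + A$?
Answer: $4 i \sqrt{15452301} \approx 15724.0 i$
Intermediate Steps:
$u{\left(A,N \right)} = A + 143 A N$ ($u{\left(A,N \right)} = 143 A N + A = A + 143 A N$)
$V = -244497036$ ($V = \left(-11354\right) 21534 = -244497036$)
$\sqrt{V + u{\left(-186,103 \right)}} = \sqrt{-244497036 - 186 \left(1 + 143 \cdot 103\right)} = \sqrt{-244497036 - 186 \left(1 + 14729\right)} = \sqrt{-244497036 - 2739780} = \sqrt{-247236816} = 4 i \sqrt{15452301}$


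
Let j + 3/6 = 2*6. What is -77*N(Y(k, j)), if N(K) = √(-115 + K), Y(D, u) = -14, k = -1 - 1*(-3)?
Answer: -77*I*√129 ≈ -874.55*I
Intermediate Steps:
k = 2 (k = -1 + 3 = 2)
j = 23/2 (j = -½ + 2*6 = -½ + 12 = 23/2 ≈ 11.500)
-77*N(Y(k, j)) = -77*√(-115 - 14) = -77*I*√129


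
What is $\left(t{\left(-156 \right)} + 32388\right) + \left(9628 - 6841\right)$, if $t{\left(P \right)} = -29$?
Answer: $35146$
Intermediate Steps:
$\left(t{\left(-156 \right)} + 32388\right) + \left(9628 - 6841\right) = \left(-29 + 32388\right) + \left(9628 - 6841\right) = 32359 + \left(9628 - 6841\right) = 32359 + 2787 = 35146$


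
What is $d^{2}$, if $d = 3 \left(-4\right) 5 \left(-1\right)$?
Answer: $3600$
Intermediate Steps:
$d = 60$ ($d = 3 \left(\left(-20\right) \left(-1\right)\right) = 3 \cdot 20 = 60$)
$d^{2} = 60^{2} = 3600$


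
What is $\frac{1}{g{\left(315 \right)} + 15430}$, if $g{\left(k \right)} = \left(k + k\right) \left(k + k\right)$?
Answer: $\frac{1}{412330} \approx 2.4252 \cdot 10^{-6}$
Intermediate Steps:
$g{\left(k \right)} = 4 k^{2}$ ($g{\left(k \right)} = 2 k 2 k = 4 k^{2}$)
$\frac{1}{g{\left(315 \right)} + 15430} = \frac{1}{4 \cdot 315^{2} + 15430} = \frac{1}{4 \cdot 99225 + 15430} = \frac{1}{396900 + 15430} = \frac{1}{412330}$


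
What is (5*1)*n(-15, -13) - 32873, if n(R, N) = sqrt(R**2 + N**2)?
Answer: -32873 + 5*sqrt(394) ≈ -32774.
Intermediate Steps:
n(R, N) = sqrt(N**2 + R**2)
(5*1)*n(-15, -13) - 32873 = (5*1)*sqrt((-13)**2 + (-15)**2) - 32873 = 5*sqrt(169 + 225) - 32873 = 5*sqrt(394) - 32873 = -32873 + 5*sqrt(394)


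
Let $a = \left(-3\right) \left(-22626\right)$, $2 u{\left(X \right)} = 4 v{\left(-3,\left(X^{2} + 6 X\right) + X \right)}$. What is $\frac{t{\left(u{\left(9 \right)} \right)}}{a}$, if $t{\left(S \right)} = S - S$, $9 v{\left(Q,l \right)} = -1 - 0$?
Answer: $0$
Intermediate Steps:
$v{\left(Q,l \right)} = - \frac{1}{9}$ ($v{\left(Q,l \right)} = \frac{-1 - 0}{9} = \frac{-1 + 0}{9} = \frac{1}{9} \left(-1\right) = - \frac{1}{9}$)
$u{\left(X \right)} = - \frac{2}{9}$ ($u{\left(X \right)} = \frac{4 \left(- \frac{1}{9}\right)}{2} = \frac{1}{2} \left(- \frac{4}{9}\right) = - \frac{2}{9}$)
$a = 67878$
$t{\left(S \right)} = 0$
$\frac{t{\left(u{\left(9 \right)} \right)}}{a} = \frac{0}{67878} = 0 \cdot \frac{1}{67878} = 0$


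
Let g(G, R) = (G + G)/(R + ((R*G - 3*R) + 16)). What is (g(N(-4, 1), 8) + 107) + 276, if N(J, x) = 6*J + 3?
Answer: 1533/4 ≈ 383.25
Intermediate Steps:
N(J, x) = 3 + 6*J
g(G, R) = 2*G/(16 - 2*R + G*R) (g(G, R) = (2*G)/(R + ((G*R - 3*R) + 16)) = (2*G)/(R + ((-3*R + G*R) + 16)) = (2*G)/(R + (16 - 3*R + G*R)) = (2*G)/(16 - 2*R + G*R) = 2*G/(16 - 2*R + G*R))
(g(N(-4, 1), 8) + 107) + 276 = (2*(3 + 6*(-4))/(16 - 2*8 + (3 + 6*(-4))*8) + 107) + 276 = (2*(3 - 24)/(16 - 16 + (3 - 24)*8) + 107) + 276 = (2*(-21)/(16 - 16 - 21*8) + 107) + 276 = (2*(-21)/(16 - 16 - 168) + 107) + 276 = (2*(-21)/(-168) + 107) + 276 = (2*(-21)*(-1/168) + 107) + 276 = (1/4 + 107) + 276 = 429/4 + 276 = 1533/4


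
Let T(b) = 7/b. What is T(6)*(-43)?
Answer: -301/6 ≈ -50.167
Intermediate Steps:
T(6)*(-43) = (7/6)*(-43) = -301/6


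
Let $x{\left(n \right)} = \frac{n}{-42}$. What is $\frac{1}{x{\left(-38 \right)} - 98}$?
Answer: $- \frac{21}{2039} \approx -0.010299$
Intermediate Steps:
$x{\left(n \right)} = - \frac{n}{42}$ ($x{\left(n \right)} = n \left(- \frac{1}{42}\right) = - \frac{n}{42}$)
$\frac{1}{x{\left(-38 \right)} - 98} = \frac{1}{\left(- \frac{1}{42}\right) \left(-38\right) - 98} = \frac{1}{\frac{19}{21} - 98} = \frac{1}{- \frac{2039}{21}} = - \frac{21}{2039}$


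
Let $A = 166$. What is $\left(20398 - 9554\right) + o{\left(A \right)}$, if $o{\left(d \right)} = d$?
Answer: $11010$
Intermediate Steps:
$\left(20398 - 9554\right) + o{\left(A \right)} = \left(20398 - 9554\right) + 166 = 10844 + 166 = 11010$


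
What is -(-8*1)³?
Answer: 512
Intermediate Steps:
-(-8*1)³ = -1*(-8)³ = -1*(-512) = 512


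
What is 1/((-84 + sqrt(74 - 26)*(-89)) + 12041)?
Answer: 11957/142589641 + 356*sqrt(3)/142589641 ≈ 8.8180e-5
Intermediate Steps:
1/((-84 + sqrt(74 - 26)*(-89)) + 12041) = 1/((-84 + sqrt(48)*(-89)) + 12041) = 1/((-84 + (4*sqrt(3))*(-89)) + 12041) = 1/((-84 - 356*sqrt(3)) + 12041) = 1/(11957 - 356*sqrt(3))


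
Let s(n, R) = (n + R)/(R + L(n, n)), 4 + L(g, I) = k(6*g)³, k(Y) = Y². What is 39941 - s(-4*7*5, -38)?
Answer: 7015597340387327161328/175649015807999979 ≈ 39941.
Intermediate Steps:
L(g, I) = -4 + 46656*g⁶ (L(g, I) = -4 + ((6*g)²)³ = -4 + (36*g²)³ = -4 + 46656*g⁶)
s(n, R) = (R + n)/(-4 + R + 46656*n⁶) (s(n, R) = (n + R)/(R + (-4 + 46656*n⁶)) = (R + n)/(-4 + R + 46656*n⁶))
39941 - s(-4*7*5, -38) = 39941 - (-38 - 4*7*5)/(-4 - 38 + 46656*(-4*7*5)⁶) = 39941 - (-38 - 28*5)/(-4 - 38 + 46656*(-28*5)⁶) = 39941 - (-38 - 140)/(-4 - 38 + 46656*(-140)⁶) = 39941 - (-178)/(-4 - 38 + 46656*7529536000000) = 39941 - (-178)/(-4 - 38 + 351298031616000000) = 39941 - (-178)/351298031615999958 = 39941 - 1*(-89/175649015807999979) = 39941 + 89/175649015807999979 = 7015597340387327161328/175649015807999979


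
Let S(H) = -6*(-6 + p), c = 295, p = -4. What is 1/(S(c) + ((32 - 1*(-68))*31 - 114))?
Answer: 1/3046 ≈ 0.00032830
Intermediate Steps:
S(H) = 60 (S(H) = -6*(-6 - 4) = -6*(-10) = 60)
1/(S(c) + ((32 - 1*(-68))*31 - 114)) = 1/(60 + ((32 - 1*(-68))*31 - 114)) = 1/(60 + ((32 + 68)*31 - 114)) = 1/(60 + (100*31 - 114)) = 1/(60 + (3100 - 114)) = 1/(60 + 2986) = 1/3046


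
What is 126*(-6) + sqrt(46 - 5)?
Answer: -756 + sqrt(41) ≈ -749.60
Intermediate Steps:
126*(-6) + sqrt(46 - 5) = -756 + sqrt(41)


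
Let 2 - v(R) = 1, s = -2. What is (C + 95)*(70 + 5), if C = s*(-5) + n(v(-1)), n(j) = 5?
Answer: 8250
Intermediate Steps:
v(R) = 1 (v(R) = 2 - 1*1 = 2 - 1 = 1)
C = 15 (C = -2*(-5) + 5 = 10 + 5 = 15)
(C + 95)*(70 + 5) = (15 + 95)*(70 + 5) = 110*75 = 8250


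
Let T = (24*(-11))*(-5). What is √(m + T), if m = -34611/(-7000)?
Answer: 31*√675570/700 ≈ 36.400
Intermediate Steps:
m = 34611/7000 (m = -34611*(-1/7000) = 34611/7000 ≈ 4.9444)
T = 1320 (T = -264*(-5) = 1320)
√(m + T) = √(34611/7000 + 1320) = √(9274611/7000) = 31*√675570/700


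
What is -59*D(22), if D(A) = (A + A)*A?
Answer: -57112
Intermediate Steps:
D(A) = 2*A² (D(A) = (2*A)*A = 2*A²)
-59*D(22) = -118*22² = -118*484 = -59*968 = -57112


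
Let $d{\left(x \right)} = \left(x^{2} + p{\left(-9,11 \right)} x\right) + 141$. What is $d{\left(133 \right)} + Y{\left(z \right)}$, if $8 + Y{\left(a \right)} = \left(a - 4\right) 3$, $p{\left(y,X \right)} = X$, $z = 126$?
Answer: $19651$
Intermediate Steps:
$Y{\left(a \right)} = -20 + 3 a$ ($Y{\left(a \right)} = -8 + \left(a - 4\right) 3 = -8 + \left(-4 + a\right) 3 = -8 + \left(-12 + 3 a\right) = -20 + 3 a$)
$d{\left(x \right)} = 141 + x^{2} + 11 x$ ($d{\left(x \right)} = \left(x^{2} + 11 x\right) + 141 = 141 + x^{2} + 11 x$)
$d{\left(133 \right)} + Y{\left(z \right)} = \left(141 + 133^{2} + 11 \cdot 133\right) + \left(-20 + 3 \cdot 126\right) = \left(141 + 17689 + 1463\right) + \left(-20 + 378\right) = 19293 + 358 = 19651$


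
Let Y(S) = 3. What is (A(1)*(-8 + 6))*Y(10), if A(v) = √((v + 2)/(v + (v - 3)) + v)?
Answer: -6*I*√2 ≈ -8.4853*I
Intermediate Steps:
A(v) = √(v + (2 + v)/(-3 + 2*v)) (A(v) = √((2 + v)/(v + (-3 + v)) + v) = √((2 + v)/(-3 + 2*v) + v) = √(v + (2 + v)/(-3 + 2*v)))
(A(1)*(-8 + 6))*Y(10) = (√((2 + 1 + 1*(-3 + 2*1))/(-3 + 2*1))*(-8 + 6))*3 = (√((2 + 1 + 1*(-3 + 2))/(-3 + 2))*(-2))*3 = (√((2 + 1 + 1*(-1))/(-1))*(-2))*3 = (√(-(2 + 1 - 1))*(-2))*3 = (√(-1*2)*(-2))*3 = (√(-2)*(-2))*3 = ((I*√2)*(-2))*3 = -2*I*√2*3 = -6*I*√2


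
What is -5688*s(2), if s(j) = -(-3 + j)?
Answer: -5688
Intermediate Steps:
s(j) = 3 - j
-5688*s(2) = -5688*(3 - 1*2) = -5688*(3 - 2) = -5688*1 = -5688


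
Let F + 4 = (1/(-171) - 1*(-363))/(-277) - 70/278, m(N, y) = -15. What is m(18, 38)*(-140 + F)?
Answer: 4791918625/2194671 ≈ 2183.4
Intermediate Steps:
F = -36621905/6584013 (F = -4 + ((1/(-171) - 1*(-363))/(-277) - 70/278) = -4 + ((-1/171 + 363)*(-1/277) - 70*1/278) = -4 + ((62072/171)*(-1/277) - 35/139) = -4 + (-62072/47367 - 35/139) = -4 - 10285853/6584013 = -36621905/6584013 ≈ -5.5622)
m(18, 38)*(-140 + F) = -15*(-140 - 36621905/6584013) = -15*(-958383725/6584013) = 4791918625/2194671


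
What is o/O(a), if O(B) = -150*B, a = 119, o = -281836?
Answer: 140918/8925 ≈ 15.789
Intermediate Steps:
o/O(a) = -281836/((-150*119)) = -281836/(-17850) = -281836*(-1/17850) = 140918/8925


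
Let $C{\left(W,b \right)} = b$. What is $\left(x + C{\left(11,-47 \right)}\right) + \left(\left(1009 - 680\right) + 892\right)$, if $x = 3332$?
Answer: $4506$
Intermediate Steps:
$\left(x + C{\left(11,-47 \right)}\right) + \left(\left(1009 - 680\right) + 892\right) = \left(3332 - 47\right) + \left(\left(1009 - 680\right) + 892\right) = 3285 + \left(329 + 892\right) = 3285 + 1221 = 4506$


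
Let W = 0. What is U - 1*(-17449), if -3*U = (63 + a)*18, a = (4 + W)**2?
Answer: 16975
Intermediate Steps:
a = 16 (a = (4 + 0)**2 = 4**2 = 16)
U = -474 (U = -(63 + 16)*18/3 = -79*18/3 = -1/3*1422 = -474)
U - 1*(-17449) = -474 - 1*(-17449) = -474 + 17449 = 16975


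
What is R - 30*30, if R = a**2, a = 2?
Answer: -896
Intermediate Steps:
R = 4 (R = 2**2 = 4)
R - 30*30 = 4 - 30*30 = 4 - 900 = -896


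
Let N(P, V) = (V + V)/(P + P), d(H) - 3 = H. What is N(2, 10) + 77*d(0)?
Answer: 236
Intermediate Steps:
d(H) = 3 + H
N(P, V) = V/P (N(P, V) = (2*V)/((2*P)) = (2*V)*(1/(2*P)) = V/P)
N(2, 10) + 77*d(0) = 10/2 + 77*(3 + 0) = 10*(½) + 77*3 = 5 + 231 = 236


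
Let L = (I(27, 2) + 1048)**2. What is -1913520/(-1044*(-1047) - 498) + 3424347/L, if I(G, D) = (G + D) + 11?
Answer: 49207366097/43110772736 ≈ 1.1414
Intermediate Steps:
I(G, D) = 11 + D + G (I(G, D) = (D + G) + 11 = 11 + D + G)
L = 1183744 (L = ((11 + 2 + 27) + 1048)**2 = (40 + 1048)**2 = 1088**2 = 1183744)
-1913520/(-1044*(-1047) - 498) + 3424347/L = -1913520/(-1044*(-1047) - 498) + 3424347/1183744 = -1913520/(1093068 - 498) + 3424347*(1/1183744) = -1913520/1092570 + 3424347/1183744 = -1913520*1/1092570 + 3424347/1183744 = -63784/36419 + 3424347/1183744 = 49207366097/43110772736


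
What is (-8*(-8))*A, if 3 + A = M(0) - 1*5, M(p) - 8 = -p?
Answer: 0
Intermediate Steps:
M(p) = 8 - p
A = 0 (A = -3 + ((8 - 1*0) - 1*5) = -3 + ((8 + 0) - 5) = -3 + (8 - 5) = -3 + 3 = 0)
(-8*(-8))*A = -8*(-8)*0 = 64*0 = 0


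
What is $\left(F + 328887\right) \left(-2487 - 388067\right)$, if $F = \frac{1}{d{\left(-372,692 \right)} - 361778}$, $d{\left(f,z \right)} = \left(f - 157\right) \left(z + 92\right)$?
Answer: $- \frac{49870886928512009}{388257} \approx -1.2845 \cdot 10^{11}$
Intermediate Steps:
$d{\left(f,z \right)} = \left(-157 + f\right) \left(92 + z\right)$
$F = - \frac{1}{776514}$ ($F = \frac{1}{\left(-14444 - 108644 + 92 \left(-372\right) - 257424\right) - 361778} = \frac{1}{\left(-14444 - 108644 - 34224 - 257424\right) - 361778} = \frac{1}{-414736 - 361778} = \frac{1}{-776514} = - \frac{1}{776514} \approx -1.2878 \cdot 10^{-6}$)
$\left(F + 328887\right) \left(-2487 - 388067\right) = \left(- \frac{1}{776514} + 328887\right) \left(-2487 - 388067\right) = \frac{255385359917}{776514} \left(-390554\right) = - \frac{49870886928512009}{388257}$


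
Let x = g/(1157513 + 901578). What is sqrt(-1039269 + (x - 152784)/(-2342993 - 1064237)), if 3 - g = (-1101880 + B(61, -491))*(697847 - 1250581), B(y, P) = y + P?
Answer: I*sqrt(51154271090596908045580422911770)/7015796627930 ≈ 1019.4*I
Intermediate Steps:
B(y, P) = P + y
g = -609284215537 (g = 3 - (-1101880 + (-491 + 61))*(697847 - 1250581) = 3 - (-1101880 - 430)*(-552734) = 3 - (-1102310)*(-552734) = 3 - 1*609284215540 = 3 - 609284215540 = -609284215537)
x = -609284215537/2059091 (x = -609284215537/(1157513 + 901578) = -609284215537/2059091 ≈ -2.9590e+5)
sqrt(-1039269 + (x - 152784)/(-2342993 - 1064237)) = sqrt(-1039269 + (-609284215537/2059091 - 152784)/(-2342993 - 1064237)) = sqrt(-1039269 - 923880374881/2059091/(-3407230)) = sqrt(-1039269 - 923880374881/2059091*(-1/3407230)) = sqrt(-1039269 + 923880374881/7015796627930) = sqrt(-7291299021831808289/7015796627930) = I*sqrt(51154271090596908045580422911770)/7015796627930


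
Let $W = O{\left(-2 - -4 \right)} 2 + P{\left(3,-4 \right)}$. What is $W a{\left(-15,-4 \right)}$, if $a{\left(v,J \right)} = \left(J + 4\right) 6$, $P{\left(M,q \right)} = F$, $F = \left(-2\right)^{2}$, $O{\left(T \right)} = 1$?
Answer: $0$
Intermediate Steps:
$F = 4$
$P{\left(M,q \right)} = 4$
$a{\left(v,J \right)} = 24 + 6 J$ ($a{\left(v,J \right)} = \left(4 + J\right) 6 = 24 + 6 J$)
$W = 6$ ($W = 1 \cdot 2 + 4 = 2 + 4 = 6$)
$W a{\left(-15,-4 \right)} = 6 \left(24 + 6 \left(-4\right)\right) = 6 \left(24 - 24\right) = 6 \cdot 0 = 0$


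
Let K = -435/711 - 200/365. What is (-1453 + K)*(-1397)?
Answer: 35146309946/17301 ≈ 2.0315e+6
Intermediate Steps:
K = -20065/17301 (K = -435*1/711 - 200*1/365 = -145/237 - 40/73 = -20065/17301 ≈ -1.1598)
(-1453 + K)*(-1397) = (-1453 - 20065/17301)*(-1397) = -25158418/17301*(-1397) = 35146309946/17301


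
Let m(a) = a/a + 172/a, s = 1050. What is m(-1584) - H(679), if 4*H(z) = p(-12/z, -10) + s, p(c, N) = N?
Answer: -102607/396 ≈ -259.11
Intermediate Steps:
m(a) = 1 + 172/a
H(z) = 260 (H(z) = (-10 + 1050)/4 = (¼)*1040 = 260)
m(-1584) - H(679) = (172 - 1584)/(-1584) - 1*260 = -1/1584*(-1412) - 260 = 353/396 - 260 = -102607/396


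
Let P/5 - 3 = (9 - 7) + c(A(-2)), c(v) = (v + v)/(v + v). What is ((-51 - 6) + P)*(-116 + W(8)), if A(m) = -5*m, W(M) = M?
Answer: 2916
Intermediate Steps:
c(v) = 1 (c(v) = (2*v)/((2*v)) = (2*v)*(1/(2*v)) = 1)
P = 30 (P = 15 + 5*((9 - 7) + 1) = 15 + 5*(2 + 1) = 15 + 5*3 = 15 + 15 = 30)
((-51 - 6) + P)*(-116 + W(8)) = ((-51 - 6) + 30)*(-116 + 8) = (-57 + 30)*(-108) = -27*(-108) = 2916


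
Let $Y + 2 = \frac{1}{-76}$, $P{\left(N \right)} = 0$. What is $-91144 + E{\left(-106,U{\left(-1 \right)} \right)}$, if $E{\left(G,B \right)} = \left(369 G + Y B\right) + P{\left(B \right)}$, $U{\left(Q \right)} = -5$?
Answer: $- \frac{9898843}{76} \approx -1.3025 \cdot 10^{5}$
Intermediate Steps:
$Y = - \frac{153}{76}$ ($Y = -2 + \frac{1}{-76} = -2 - \frac{1}{76} = - \frac{153}{76} \approx -2.0132$)
$E{\left(G,B \right)} = 369 G - \frac{153 B}{76}$ ($E{\left(G,B \right)} = \left(369 G - \frac{153 B}{76}\right) + 0 = 369 G - \frac{153 B}{76}$)
$-91144 + E{\left(-106,U{\left(-1 \right)} \right)} = -91144 + \left(369 \left(-106\right) - - \frac{765}{76}\right) = -91144 + \left(-39114 + \frac{765}{76}\right) = -91144 - \frac{2971899}{76} = - \frac{9898843}{76}$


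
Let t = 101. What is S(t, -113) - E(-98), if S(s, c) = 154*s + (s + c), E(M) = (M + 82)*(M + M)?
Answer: 12406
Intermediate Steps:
E(M) = 2*M*(82 + M) (E(M) = (82 + M)*(2*M) = 2*M*(82 + M))
S(s, c) = c + 155*s (S(s, c) = 154*s + (c + s) = c + 155*s)
S(t, -113) - E(-98) = (-113 + 155*101) - 2*(-98)*(82 - 98) = (-113 + 15655) - 2*(-98)*(-16) = 15542 - 1*3136 = 15542 - 3136 = 12406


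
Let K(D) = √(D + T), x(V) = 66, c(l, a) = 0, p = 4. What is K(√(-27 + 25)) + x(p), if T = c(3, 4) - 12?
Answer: 66 + √(-12 + I*√2) ≈ 66.204 + 3.4701*I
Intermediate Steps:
T = -12 (T = 0 - 12 = -12)
K(D) = √(-12 + D) (K(D) = √(D - 12) = √(-12 + D))
K(√(-27 + 25)) + x(p) = √(-12 + √(-27 + 25)) + 66 = √(-12 + √(-2)) + 66 = √(-12 + I*√2) + 66 = 66 + √(-12 + I*√2)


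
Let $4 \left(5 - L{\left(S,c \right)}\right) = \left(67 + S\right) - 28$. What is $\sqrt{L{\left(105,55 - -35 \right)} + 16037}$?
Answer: $\sqrt{16006} \approx 126.51$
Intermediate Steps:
$L{\left(S,c \right)} = - \frac{19}{4} - \frac{S}{4}$ ($L{\left(S,c \right)} = 5 - \frac{\left(67 + S\right) - 28}{4} = 5 - \frac{39 + S}{4} = 5 - \left(\frac{39}{4} + \frac{S}{4}\right) = - \frac{19}{4} - \frac{S}{4}$)
$\sqrt{L{\left(105,55 - -35 \right)} + 16037} = \sqrt{\left(- \frac{19}{4} - \frac{105}{4}\right) + 16037} = \sqrt{-31 + 16037} = \sqrt{16006}$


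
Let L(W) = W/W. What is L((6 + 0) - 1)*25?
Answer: 25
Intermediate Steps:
L(W) = 1
L((6 + 0) - 1)*25 = 1*25 = 25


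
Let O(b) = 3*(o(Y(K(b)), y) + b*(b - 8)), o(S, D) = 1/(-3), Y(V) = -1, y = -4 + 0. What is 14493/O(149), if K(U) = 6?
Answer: 14493/63026 ≈ 0.22995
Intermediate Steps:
y = -4
o(S, D) = -1/3
O(b) = -1 + 3*b*(-8 + b) (O(b) = 3*(-1/3 + b*(b - 8)) = 3*(-1/3 + b*(-8 + b)) = -1 + 3*b*(-8 + b))
14493/O(149) = 14493/(-1 - 24*149 + 3*149**2) = 14493/(-1 - 3576 + 3*22201) = 14493/(-1 - 3576 + 66603) = 14493/63026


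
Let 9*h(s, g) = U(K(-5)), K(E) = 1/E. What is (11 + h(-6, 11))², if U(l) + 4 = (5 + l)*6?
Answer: 383161/2025 ≈ 189.22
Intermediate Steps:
U(l) = 26 + 6*l (U(l) = -4 + (5 + l)*6 = -4 + (30 + 6*l) = 26 + 6*l)
h(s, g) = 124/45 (h(s, g) = (26 + 6/(-5))/9 = (26 + 6*(-⅕))/9 = (26 - 6/5)/9 = (⅑)*(124/5) = 124/45)
(11 + h(-6, 11))² = (11 + 124/45)² = (619/45)² = 383161/2025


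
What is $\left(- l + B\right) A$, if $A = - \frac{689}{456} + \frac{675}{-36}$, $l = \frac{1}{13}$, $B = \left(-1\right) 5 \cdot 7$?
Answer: $\frac{9239}{13} \approx 710.69$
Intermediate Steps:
$B = -35$ ($B = \left(-5\right) 7 = -35$)
$l = \frac{1}{13} \approx 0.076923$
$A = - \frac{9239}{456}$ ($A = \left(-689\right) \frac{1}{456} + 675 \left(- \frac{1}{36}\right) = - \frac{689}{456} - \frac{75}{4} = - \frac{9239}{456} \approx -20.261$)
$\left(- l + B\right) A = \left(\left(-1\right) \frac{1}{13} - 35\right) \left(- \frac{9239}{456}\right) = \left(- \frac{1}{13} - 35\right) \left(- \frac{9239}{456}\right) = \left(- \frac{456}{13}\right) \left(- \frac{9239}{456}\right) = \frac{9239}{13}$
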